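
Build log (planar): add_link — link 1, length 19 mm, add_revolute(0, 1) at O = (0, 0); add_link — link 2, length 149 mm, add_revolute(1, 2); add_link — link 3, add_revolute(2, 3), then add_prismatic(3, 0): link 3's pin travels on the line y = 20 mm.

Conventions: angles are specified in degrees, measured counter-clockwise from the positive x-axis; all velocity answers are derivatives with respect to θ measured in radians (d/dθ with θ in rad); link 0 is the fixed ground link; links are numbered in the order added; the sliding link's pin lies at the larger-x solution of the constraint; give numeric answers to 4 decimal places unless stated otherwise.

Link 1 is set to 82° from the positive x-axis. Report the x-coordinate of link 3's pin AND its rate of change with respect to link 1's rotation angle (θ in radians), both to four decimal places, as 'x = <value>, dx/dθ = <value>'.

geometry: r = 19 mm, L = 149 mm, e = 20 mm
crank pin P = (r cos θ, r sin θ) = (2.644289, 18.815093)
h = r sin θ − e = 18.815093 − 20 = -1.184907
x = r cos θ + √(L² − h²) = 2.644289 + 148.995289 = 151.639577
dx/dθ = −r sin θ − h·r cos θ/√(L² − h²) (θ in radians; h = -1.184907) = -18.794064

x = 151.6396, dx/dθ = -18.7941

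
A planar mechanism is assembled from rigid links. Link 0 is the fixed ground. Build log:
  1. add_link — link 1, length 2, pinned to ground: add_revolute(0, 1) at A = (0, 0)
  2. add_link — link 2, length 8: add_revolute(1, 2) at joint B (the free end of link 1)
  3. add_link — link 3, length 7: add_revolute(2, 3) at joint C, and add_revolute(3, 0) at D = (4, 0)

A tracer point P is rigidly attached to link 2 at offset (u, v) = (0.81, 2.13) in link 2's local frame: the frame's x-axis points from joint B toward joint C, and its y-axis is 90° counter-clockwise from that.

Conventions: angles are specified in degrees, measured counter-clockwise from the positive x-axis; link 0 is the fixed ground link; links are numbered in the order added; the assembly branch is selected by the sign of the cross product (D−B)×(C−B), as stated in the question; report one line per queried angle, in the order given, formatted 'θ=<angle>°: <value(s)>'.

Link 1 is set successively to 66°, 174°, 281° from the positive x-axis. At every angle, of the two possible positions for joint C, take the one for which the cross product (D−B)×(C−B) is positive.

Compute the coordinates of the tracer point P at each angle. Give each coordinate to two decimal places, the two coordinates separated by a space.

A=(0,0), D=(4.00,0)
θ=66°: B = A + 2.00·(cos66°, sin66°) = (0.8135, 1.8271)
θ=66°: |BD| = 3.6732
θ=66°: circle(B,8.00) ∩ circle(D,7.00): a=3.8784, h=6.9970
θ=66°:   candidates: C₊=(7.6585,5.9679) cross=25.701; C₋=(0.6976,-6.1721) cross=-25.701
θ=66°:   branch + wants cross > 0 → take C=(7.6585,5.9679) (cross=25.701)
θ=66°: ex = (C−B)/|BC| = (0.8556,0.5176); ey = (-0.5176,0.8556)
θ=66°: P = B + 0.81·ex + 2.13·ey = (0.4040,4.0688)
θ=174°: B = A + 2.00·(cos174°, sin174°) = (-1.9890, 0.2091)
θ=174°: |BD| = 5.9927
θ=174°: circle(B,8.00) ∩ circle(D,7.00): a=4.2479, h=6.7791
θ=174°:   candidates: C₊=(2.4927,6.8358) cross=40.625; C₋=(2.0198,-6.7141) cross=-40.625
θ=174°:   branch + wants cross > 0 → take C=(2.4927,6.8358) (cross=40.625)
θ=174°: ex = (C−B)/|BC| = (0.5602,0.8283); ey = (-0.8283,0.5602)
θ=174°: P = B + 0.81·ex + 2.13·ey = (-3.2996,2.0733)
θ=281°: B = A + 2.00·(cos281°, sin281°) = (0.3816, -1.9633)
θ=281°: |BD| = 4.1167
θ=281°: circle(B,8.00) ∩ circle(D,7.00): a=3.8802, h=6.9960
θ=281°:   candidates: C₊=(0.4557,6.0364) cross=28.800; C₋=(7.1286,-6.2620) cross=-28.800
θ=281°:   branch + wants cross > 0 → take C=(0.4557,6.0364) (cross=28.800)
θ=281°: ex = (C−B)/|BC| = (0.0093,1.0000); ey = (-1.0000,0.0093)
θ=281°: P = B + 0.81·ex + 2.13·ey = (-1.7408,-1.1336)

θ=66°: 0.40 4.07
θ=174°: -3.30 2.07
θ=281°: -1.74 -1.13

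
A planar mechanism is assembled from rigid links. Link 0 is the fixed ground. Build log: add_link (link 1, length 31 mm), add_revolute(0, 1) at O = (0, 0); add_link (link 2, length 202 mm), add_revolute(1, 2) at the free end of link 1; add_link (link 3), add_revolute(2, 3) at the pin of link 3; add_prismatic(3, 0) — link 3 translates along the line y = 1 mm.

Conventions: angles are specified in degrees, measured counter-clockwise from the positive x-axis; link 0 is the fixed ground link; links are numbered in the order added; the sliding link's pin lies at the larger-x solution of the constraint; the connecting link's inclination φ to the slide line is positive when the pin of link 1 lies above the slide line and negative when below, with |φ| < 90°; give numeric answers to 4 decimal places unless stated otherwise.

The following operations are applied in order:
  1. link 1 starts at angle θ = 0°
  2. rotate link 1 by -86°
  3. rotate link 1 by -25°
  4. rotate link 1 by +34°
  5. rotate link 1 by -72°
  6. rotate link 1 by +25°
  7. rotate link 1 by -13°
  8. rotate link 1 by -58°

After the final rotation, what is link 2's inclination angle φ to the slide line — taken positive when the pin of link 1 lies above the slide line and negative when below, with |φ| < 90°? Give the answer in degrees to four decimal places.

geometry: r = 31 mm, L = 202 mm, e = 1 mm; θ starts at 0°
rotate link 1 by -86°: θ ← 0° -86° = -86°
rotate link 1 by -25°: θ ← -86° -25° = -111°
rotate link 1 by +34°: θ ← -111° +34° = -77°
rotate link 1 by -72°: θ ← -77° -72° = -149°
rotate link 1 by +25°: θ ← -149° +25° = -124°
rotate link 1 by -13°: θ ← -124° -13° = -137°
rotate link 1 by -58°: θ ← -137° -58° = -195°
h = r sin θ − e = 8.023390 − 1 = 7.023390
sin φ = h / L = 7.023390 / 202 = 0.03476926
φ = arcsin(0.03476926) = 1.992533°

1.9925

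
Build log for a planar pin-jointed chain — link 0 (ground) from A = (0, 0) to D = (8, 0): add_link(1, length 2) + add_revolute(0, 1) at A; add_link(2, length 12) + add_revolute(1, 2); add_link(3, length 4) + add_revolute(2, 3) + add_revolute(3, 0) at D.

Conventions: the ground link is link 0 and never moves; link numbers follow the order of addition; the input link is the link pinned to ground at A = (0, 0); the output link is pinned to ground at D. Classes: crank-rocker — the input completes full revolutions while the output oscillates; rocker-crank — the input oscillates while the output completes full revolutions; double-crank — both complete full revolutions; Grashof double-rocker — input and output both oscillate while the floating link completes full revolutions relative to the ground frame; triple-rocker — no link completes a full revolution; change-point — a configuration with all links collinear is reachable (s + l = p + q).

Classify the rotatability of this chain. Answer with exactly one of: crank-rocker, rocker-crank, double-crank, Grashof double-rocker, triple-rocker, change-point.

lengths: ground=8, input=2, coupler=12, output=4
sorted: s=2 (shortest), l=12 (longest), p+q=12
s + l = 14 vs p + q = 12
s + l > p + q → non-Grashof → no link fully rotates → triple-rocker

triple-rocker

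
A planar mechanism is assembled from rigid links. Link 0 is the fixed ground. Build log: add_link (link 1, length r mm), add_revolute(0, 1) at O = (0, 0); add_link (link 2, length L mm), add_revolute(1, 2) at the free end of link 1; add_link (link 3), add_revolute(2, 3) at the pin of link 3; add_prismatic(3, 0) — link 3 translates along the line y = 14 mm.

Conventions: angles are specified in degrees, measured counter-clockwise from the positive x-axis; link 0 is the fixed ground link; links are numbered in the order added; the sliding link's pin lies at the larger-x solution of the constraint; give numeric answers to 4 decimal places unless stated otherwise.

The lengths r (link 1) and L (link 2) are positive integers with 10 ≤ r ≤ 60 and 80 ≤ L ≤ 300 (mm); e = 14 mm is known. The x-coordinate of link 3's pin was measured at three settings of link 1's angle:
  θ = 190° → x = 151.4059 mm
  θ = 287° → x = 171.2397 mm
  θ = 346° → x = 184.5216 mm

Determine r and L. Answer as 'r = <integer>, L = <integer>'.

constraint per measurement: (x − r cos θ)² + (r sin θ − e)² = L²
subtracting the θ₁ and θ₂ equations cancels the r² and L² terms:
r = (x₁² − x₂²) / (2[(x₁cos θ₁ + e sin θ₁) − (x₂cos θ₂ + e sin θ₂)]) = 17.0000 → r = 17
L² = (x₁ − r cos θ₁)² + (r sin θ₁ − e)² = 28560.9970 → L = 169.0000 → L = 169
check at θ₃=346°: x = 184.5216 (printed 184.5216) ✓

r = 17, L = 169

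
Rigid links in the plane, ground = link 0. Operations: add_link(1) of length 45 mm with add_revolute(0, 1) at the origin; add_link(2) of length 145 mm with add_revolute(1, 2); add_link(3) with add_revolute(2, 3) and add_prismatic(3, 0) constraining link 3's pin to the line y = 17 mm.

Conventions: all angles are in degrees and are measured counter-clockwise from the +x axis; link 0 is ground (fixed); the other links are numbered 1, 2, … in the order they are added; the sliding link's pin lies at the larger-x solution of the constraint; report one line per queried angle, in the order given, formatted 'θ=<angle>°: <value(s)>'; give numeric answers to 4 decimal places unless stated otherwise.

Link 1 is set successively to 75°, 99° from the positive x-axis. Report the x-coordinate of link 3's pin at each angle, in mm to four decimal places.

geometry: r = 45 mm, L = 145 mm, e = 17 mm
θ=75°: crank pin P = (r cos θ, r sin θ) = (11.646857, 43.466662)
θ=75°: h = r sin θ − e = 43.466662 − 17 = 26.466662
θ=75°: x = r cos θ + √(L² − h²) = 11.646857 + 142.564076 = 154.210933
θ=99°: crank pin P = (r cos θ, r sin θ) = (-7.039551, 44.445975)
θ=99°: h = r sin θ − e = 44.445975 − 17 = 27.445975
θ=99°: x = r cos θ + √(L² − h²) = -7.039551 + 142.378785 = 135.339234

θ=75°: 154.2109
θ=99°: 135.3392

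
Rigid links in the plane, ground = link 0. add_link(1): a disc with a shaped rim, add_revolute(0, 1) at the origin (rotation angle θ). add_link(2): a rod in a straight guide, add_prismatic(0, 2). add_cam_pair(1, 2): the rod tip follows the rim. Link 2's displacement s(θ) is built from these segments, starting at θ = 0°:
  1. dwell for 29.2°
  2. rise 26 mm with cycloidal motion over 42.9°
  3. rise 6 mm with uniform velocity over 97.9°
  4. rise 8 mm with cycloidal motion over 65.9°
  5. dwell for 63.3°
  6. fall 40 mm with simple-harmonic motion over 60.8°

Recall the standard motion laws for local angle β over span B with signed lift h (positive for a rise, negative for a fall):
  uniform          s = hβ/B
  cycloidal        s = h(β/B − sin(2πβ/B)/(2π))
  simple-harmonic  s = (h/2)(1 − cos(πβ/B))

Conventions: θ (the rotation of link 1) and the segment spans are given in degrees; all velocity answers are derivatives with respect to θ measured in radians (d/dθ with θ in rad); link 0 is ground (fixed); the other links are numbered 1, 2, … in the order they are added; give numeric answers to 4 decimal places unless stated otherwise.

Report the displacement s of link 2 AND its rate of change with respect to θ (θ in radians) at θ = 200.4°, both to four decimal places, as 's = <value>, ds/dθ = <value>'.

segment 1 (0° to 29.2°, dwell): s unchanged at 0.0000
segment 2 (29.2° to 72.1°, cycloidal, h = 26) is passed completely: s = 0.0000 + (26) = 26.0000
segment 3 (72.1° to 170°, uniform, h = 6) is passed completely: s = 26.0000 + (6) = 32.0000
θ = 200.4° falls in segment 4 (170° to 235.9°, cycloidal, h = 8): β = 200.4 − 170 = 30.4°, B = 65.9°; Δs = 8·(0.4613 − sin(2π·0.4613)/(2π)) = 3.3839; s = 32.0000 + 3.3839 = 35.3839
velocity in seg [170°–235.9°] (cycloidal), θ in radians: β = 30.4° = 0.5306 rad, B = 65.9° = 1.1502 rad; ds/dθ = (h/B)(1 − cos(2πβ/B)) = (8/1.1502)(1 − cos(2π·0.4613)) = 13.706401 mm/rad

s = 35.3839, ds/dθ = 13.7064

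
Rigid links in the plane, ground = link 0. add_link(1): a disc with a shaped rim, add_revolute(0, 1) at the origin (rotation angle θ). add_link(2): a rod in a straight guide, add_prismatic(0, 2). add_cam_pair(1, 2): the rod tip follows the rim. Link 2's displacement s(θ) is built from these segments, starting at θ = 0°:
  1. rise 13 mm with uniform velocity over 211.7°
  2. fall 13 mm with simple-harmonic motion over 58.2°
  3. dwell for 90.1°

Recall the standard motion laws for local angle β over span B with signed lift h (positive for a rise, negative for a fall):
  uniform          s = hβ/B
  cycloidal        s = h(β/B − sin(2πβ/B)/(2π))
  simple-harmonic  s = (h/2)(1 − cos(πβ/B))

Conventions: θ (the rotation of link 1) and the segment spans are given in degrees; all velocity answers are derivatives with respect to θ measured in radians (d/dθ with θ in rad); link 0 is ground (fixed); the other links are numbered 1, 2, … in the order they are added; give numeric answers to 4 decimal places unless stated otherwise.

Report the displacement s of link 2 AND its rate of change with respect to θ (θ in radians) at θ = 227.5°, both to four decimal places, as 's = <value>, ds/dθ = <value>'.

segment 1 (0° to 211.7°, uniform, h = 13) is passed completely: s = 0.0000 + (13) = 13.0000
θ = 227.5° falls in segment 2 (211.7° to 269.9°, simple-harmonic, h = -13): β = 227.5 − 211.7 = 15.8°, B = 58.2°; Δs = -13/2·(1 − cos(π·0.2715)) = -2.2242; s = 13.0000 − 2.2242 = 10.7758
velocity in seg [211.7°–269.9°] (simple-harmonic), θ in radians: β = 15.8° = 0.2758 rad, B = 58.2° = 1.0158 rad; ds/dθ = (πh/(2B)) sin(πβ/B) = (π·(-13)/(2·1.0158)) sin(π·0.2715) = -15.141105 mm/rad

s = 10.7758, ds/dθ = -15.1411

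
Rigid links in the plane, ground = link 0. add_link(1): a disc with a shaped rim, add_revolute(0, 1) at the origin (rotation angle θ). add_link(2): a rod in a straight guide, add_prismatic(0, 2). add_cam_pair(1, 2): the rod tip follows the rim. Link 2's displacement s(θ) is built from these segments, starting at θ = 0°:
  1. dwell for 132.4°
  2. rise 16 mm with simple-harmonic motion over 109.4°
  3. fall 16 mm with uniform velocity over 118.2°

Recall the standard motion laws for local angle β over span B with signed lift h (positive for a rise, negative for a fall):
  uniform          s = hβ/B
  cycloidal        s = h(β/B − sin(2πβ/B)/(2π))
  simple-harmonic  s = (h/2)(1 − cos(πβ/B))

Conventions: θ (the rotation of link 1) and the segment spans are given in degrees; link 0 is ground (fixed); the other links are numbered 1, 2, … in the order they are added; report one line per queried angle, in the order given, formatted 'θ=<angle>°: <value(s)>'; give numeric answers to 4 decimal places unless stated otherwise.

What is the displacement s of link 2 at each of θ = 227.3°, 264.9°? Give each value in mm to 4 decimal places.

segment 1 (0° to 132.4°, dwell): s unchanged at 0.0000
θ = 227.3° falls in segment 2 (132.4° to 241.8°, simple-harmonic, h = 16): β = 227.3 − 132.4 = 94.9°, B = 109.4°; Δs = 16/2·(1 − cos(π·0.8675)) = 15.3164; s = 0.0000 + 15.3164 = 15.3164
segment 2 (132.4° to 241.8°, simple-harmonic, h = 16) is passed completely: s = 0.0000 + (16) = 16.0000
θ = 264.9° falls in segment 3 (241.8° to 360°, uniform, h = -16): β = 264.9 − 241.8 = 23.1°, B = 118.2°; Δs = -16·23.1/118.2 = -3.1269; s = 16.0000 − 3.1269 = 12.8731

θ=227.3°: 15.3164
θ=264.9°: 12.8731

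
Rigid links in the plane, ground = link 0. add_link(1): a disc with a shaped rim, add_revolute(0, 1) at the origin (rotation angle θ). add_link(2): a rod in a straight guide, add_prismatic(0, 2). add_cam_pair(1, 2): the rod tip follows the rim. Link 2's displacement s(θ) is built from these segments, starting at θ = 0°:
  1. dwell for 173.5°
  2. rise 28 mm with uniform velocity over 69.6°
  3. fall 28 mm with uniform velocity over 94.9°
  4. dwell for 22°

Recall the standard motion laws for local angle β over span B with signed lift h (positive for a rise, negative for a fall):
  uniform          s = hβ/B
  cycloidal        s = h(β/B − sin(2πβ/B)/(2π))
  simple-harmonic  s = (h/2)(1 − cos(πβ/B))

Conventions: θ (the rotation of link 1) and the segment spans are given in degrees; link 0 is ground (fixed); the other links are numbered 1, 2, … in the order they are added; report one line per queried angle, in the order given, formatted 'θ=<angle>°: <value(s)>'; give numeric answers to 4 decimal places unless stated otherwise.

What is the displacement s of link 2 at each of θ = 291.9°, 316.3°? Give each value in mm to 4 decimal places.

segment 1 (0° to 173.5°, dwell): s unchanged at 0.0000
segment 2 (173.5° to 243.1°, uniform, h = 28) is passed completely: s = 0.0000 + (28) = 28.0000
θ = 291.9° falls in segment 3 (243.1° to 338°, uniform, h = -28): β = 291.9 − 243.1 = 48.8°, B = 94.9°; Δs = -28·48.8/94.9 = -14.3983; s = 28.0000 − 14.3983 = 13.6017
θ = 316.3° falls in segment 3 (243.1° to 338°, uniform, h = -28): β = 316.3 − 243.1 = 73.2°, B = 94.9°; Δs = -28·73.2/94.9 = -21.5975; s = 28.0000 − 21.5975 = 6.4025

θ=291.9°: 13.6017
θ=316.3°: 6.4025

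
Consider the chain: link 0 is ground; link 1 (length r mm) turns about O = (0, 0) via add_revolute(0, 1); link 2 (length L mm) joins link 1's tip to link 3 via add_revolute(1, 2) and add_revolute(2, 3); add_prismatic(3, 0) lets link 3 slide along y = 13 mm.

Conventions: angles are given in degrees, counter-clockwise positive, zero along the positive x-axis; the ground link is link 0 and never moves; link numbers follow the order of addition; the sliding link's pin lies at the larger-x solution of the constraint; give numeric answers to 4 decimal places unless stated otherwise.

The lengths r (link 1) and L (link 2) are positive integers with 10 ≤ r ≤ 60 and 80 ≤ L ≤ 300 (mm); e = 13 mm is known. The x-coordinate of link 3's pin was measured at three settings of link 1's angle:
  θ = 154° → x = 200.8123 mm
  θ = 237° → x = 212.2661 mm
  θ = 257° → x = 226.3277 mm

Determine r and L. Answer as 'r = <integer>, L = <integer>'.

constraint per measurement: (x − r cos θ)² + (r sin θ − e)² = L²
subtracting the θ₁ and θ₂ equations cancels the r² and L² terms:
r = (x₁² − x₂²) / (2[(x₁cos θ₁ + e sin θ₁) − (x₂cos θ₂ + e sin θ₂)]) = 48.9998 → r = 49
L² = (x₁ − r cos θ₁)² + (r sin θ₁ − e)² = 60025.0072 → L = 245.0000 → L = 245
check at θ₃=257°: x = 226.3277 (printed 226.3277) ✓

r = 49, L = 245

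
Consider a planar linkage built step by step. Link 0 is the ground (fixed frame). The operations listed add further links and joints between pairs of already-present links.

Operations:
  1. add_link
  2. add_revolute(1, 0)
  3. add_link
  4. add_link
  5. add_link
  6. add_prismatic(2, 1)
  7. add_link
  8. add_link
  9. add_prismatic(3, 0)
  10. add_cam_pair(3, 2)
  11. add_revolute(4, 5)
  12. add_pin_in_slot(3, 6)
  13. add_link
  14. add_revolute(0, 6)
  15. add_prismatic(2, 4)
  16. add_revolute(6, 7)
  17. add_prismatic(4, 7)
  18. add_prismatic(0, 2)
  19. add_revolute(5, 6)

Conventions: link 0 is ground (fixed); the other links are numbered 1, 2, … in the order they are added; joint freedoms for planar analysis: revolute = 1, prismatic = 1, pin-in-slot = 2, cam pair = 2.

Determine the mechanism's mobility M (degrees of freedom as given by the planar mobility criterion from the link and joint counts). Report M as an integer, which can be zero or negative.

(L,J1,J2)=(1,0,0); link0 fixed
link1: (2,0,0)
R 1-0 [J1]: (2,1,0)
link2: (3,1,0)
link3: (4,1,0)
link4: (5,1,0)
P 2-1 [J1]: (5,2,0)
link5: (6,2,0)
link6: (7,2,0)
P 3-0 [J1]: (7,3,0)
C 3-2 [J2]: (7,3,1)
R 4-5 [J1]: (7,4,1)
PS 3-6 [J2]: (7,4,2)
link7: (8,4,2)
R 0-6 [J1]: (8,5,2)
P 2-4 [J1]: (8,6,2)
R 6-7 [J1]: (8,7,2)
P 4-7 [J1]: (8,8,2)
P 0-2 [J1]: (8,9,2)
R 5-6 [J1]: (8,10,2)
Grübler: 3·7 − 2·10 − 2 = -1

M = -1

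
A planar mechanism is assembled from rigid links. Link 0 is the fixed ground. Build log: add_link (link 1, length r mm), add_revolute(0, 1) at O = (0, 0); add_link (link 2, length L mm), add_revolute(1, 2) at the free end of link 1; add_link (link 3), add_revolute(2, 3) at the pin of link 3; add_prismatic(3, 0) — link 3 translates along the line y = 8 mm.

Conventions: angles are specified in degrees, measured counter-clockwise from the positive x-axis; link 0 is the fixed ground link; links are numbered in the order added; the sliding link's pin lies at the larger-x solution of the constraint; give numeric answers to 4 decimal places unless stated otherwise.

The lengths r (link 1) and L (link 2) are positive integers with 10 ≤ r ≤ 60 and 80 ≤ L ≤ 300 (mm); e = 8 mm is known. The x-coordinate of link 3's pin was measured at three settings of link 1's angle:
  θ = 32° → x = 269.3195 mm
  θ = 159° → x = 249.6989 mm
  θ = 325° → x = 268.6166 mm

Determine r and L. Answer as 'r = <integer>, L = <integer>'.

constraint per measurement: (x − r cos θ)² + (r sin θ − e)² = L²
subtracting the θ₁ and θ₂ equations cancels the r² and L² terms:
r = (x₁² − x₂²) / (2[(x₁cos θ₁ + e sin θ₁) − (x₂cos θ₂ + e sin θ₂)]) = 11.0000 → r = 11
L² = (x₁ − r cos θ₁)² + (r sin θ₁ − e)² = 67600.0177 → L = 260.0000 → L = 260
check at θ₃=325°: x = 268.6166 (printed 268.6166) ✓

r = 11, L = 260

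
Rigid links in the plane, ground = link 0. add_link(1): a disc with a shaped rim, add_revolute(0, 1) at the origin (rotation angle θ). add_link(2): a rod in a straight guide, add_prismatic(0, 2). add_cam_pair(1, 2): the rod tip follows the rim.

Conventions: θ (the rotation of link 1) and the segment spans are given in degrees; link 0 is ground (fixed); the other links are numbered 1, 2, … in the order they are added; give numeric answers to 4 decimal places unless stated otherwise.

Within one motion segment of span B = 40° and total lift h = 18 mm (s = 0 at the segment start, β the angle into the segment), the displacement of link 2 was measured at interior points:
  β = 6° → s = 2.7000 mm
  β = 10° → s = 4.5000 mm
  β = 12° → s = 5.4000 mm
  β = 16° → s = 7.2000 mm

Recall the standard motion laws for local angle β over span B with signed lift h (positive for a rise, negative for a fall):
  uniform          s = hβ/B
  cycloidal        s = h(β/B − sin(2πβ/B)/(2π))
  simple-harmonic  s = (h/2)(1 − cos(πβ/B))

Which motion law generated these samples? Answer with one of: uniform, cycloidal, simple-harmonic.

candidates at β/B = r: uniform s = h·r (linear in β); cycloidal s = h·(r − sin(2πr)/(2π)); simple-harmonic s = (h/2)(1 − cos(πr))
β=6°: printed 2.7000 | uniform 2.7000, cycloidal 0.3823, simple-harmonic 0.9809
β=10°: printed 4.5000 | uniform 4.5000, cycloidal 1.6352, simple-harmonic 2.6360
β=12°: printed 5.4000 | uniform 5.4000, cycloidal 2.6754, simple-harmonic 3.7099
β=16°: printed 7.2000 | uniform 7.2000, cycloidal 5.5161, simple-harmonic 6.2188
only one law matches every sample → uniform

uniform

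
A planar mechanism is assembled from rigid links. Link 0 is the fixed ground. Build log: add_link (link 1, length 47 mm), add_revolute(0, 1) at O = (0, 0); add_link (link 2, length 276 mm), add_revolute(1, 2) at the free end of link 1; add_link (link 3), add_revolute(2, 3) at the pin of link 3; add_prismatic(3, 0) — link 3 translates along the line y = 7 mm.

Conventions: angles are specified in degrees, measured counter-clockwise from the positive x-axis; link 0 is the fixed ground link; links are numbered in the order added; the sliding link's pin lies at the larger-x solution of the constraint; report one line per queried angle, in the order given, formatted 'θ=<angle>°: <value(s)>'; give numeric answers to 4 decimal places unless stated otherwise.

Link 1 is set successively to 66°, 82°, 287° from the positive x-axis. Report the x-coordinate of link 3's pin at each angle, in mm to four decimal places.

geometry: r = 47 mm, L = 276 mm, e = 7 mm
θ=66°: crank pin P = (r cos θ, r sin θ) = (19.116622, 42.936637)
θ=66°: h = r sin θ − e = 42.936637 − 7 = 35.936637
θ=66°: x = r cos θ + √(L² − h²) = 19.116622 + 273.650431 = 292.767053
θ=82°: crank pin P = (r cos θ, r sin θ) = (6.541136, 46.542599)
θ=82°: h = r sin θ − e = 46.542599 − 7 = 39.542599
θ=82°: x = r cos θ + √(L² − h²) = 6.541136 + 273.152673 = 279.693809
θ=287°: crank pin P = (r cos θ, r sin θ) = (13.741470, -44.946324)
θ=287°: h = r sin θ − e = -44.946324 − 7 = -51.946324
θ=287°: x = r cos θ + √(L² − h²) = 13.741470 + 271.067481 = 284.808952

θ=66°: 292.7671
θ=82°: 279.6938
θ=287°: 284.8090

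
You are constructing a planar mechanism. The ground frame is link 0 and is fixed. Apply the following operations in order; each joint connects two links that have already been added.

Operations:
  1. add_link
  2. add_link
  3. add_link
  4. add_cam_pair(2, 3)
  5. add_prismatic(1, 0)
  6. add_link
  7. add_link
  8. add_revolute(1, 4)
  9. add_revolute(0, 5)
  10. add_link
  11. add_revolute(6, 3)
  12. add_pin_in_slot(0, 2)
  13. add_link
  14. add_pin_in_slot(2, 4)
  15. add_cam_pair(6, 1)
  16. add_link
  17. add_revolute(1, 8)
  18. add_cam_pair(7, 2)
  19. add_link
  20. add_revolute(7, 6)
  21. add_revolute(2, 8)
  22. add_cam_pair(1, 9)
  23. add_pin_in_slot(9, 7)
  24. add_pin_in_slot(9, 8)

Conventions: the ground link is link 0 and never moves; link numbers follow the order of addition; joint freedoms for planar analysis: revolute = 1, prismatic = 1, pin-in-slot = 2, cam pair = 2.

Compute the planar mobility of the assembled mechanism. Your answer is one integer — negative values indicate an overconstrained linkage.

ground; <1,0,0>
#1 <2,0,0>
#2 <3,0,0>
#3 <4,0,0>
C:2↔3 J2 <4,0,1>
P:1↔0 J1 <4,1,1>
#4 <5,1,1>
#5 <6,1,1>
R:1↔4 J1 <6,2,1>
R:0↔5 J1 <6,3,1>
#6 <7,3,1>
R:6↔3 J1 <7,4,1>
PS:0↔2 J2 <7,4,2>
#7 <8,4,2>
PS:2↔4 J2 <8,4,3>
C:6↔1 J2 <8,4,4>
#8 <9,4,4>
R:1↔8 J1 <9,5,4>
C:7↔2 J2 <9,5,5>
#9 <10,5,5>
R:7↔6 J1 <10,6,5>
R:2↔8 J1 <10,7,5>
C:1↔9 J2 <10,7,6>
PS:9↔7 J2 <10,7,7>
PS:9↔8 J2 <10,7,8>
3×9 − 2×7 − 1×8 = 5

M = 5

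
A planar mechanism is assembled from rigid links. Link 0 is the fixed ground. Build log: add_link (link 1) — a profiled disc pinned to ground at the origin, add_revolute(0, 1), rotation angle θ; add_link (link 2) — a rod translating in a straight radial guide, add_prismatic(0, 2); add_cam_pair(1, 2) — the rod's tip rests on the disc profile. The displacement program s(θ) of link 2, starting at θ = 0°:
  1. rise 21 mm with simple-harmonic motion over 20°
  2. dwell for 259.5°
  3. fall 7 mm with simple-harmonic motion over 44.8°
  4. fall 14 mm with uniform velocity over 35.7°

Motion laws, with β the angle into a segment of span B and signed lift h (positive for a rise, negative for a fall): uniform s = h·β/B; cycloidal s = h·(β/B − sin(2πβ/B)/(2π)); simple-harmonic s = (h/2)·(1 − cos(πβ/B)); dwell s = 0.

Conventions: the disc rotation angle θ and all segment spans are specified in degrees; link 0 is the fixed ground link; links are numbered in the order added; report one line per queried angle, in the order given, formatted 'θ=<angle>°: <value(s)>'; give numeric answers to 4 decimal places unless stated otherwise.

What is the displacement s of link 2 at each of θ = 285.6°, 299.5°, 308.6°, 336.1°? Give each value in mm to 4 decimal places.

seg 1 [0°–20°] simple-harmonic, h=21: full span → s += 21 → s = 21.0000
seg 2 [20°–279.5°] dwell: s stays 21.0000
seg 3 [279.5°–324.3°] simple-harmonic, h=-7: θ=285.6° here. β=6.1, B=44.8. -7/2·(1 − cos(π·0.1362)) = -0.3154 → s = 20.6846
seg 3 [279.5°–324.3°] simple-harmonic, h=-7: θ=299.5° here. β=20, B=44.8. -7/2·(1 − cos(π·0.4464)) = -2.9137 → s = 18.0863
seg 3 [279.5°–324.3°] simple-harmonic, h=-7: θ=308.6° here. β=29.1, B=44.8. -7/2·(1 − cos(π·0.6496)) = -5.0846 → s = 15.9154
seg 3 [279.5°–324.3°] simple-harmonic, h=-7: full span → s += -7 → s = 14.0000
seg 4 [324.3°–360°] uniform, h=-14: θ=336.1° here. β=11.8, B=35.7. -14·11.8/35.7 = -4.6275 → s = 9.3725

θ=285.6°: 20.6846
θ=299.5°: 18.0863
θ=308.6°: 15.9154
θ=336.1°: 9.3725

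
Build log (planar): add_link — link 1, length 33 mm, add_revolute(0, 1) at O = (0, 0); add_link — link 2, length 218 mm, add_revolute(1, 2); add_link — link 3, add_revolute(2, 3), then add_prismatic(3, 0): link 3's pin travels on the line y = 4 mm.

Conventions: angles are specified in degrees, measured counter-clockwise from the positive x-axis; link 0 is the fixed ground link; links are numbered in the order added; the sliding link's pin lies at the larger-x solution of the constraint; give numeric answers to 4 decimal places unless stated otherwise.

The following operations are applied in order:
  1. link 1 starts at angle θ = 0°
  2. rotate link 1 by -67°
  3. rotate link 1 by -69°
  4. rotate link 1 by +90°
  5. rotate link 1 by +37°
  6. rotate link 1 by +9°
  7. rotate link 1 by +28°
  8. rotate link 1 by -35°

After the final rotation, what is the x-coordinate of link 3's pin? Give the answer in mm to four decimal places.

geometry: r = 33 mm, L = 218 mm, e = 4 mm; θ starts at 0°
rotate link 1 by -67°: θ ← 0° -67° = -67°
rotate link 1 by -69°: θ ← -67° -69° = -136°
rotate link 1 by +90°: θ ← -136° +90° = -46°
rotate link 1 by +37°: θ ← -46° +37° = -9°
rotate link 1 by +9°: θ ← -9° +9° = 0°
rotate link 1 by +28°: θ ← 0° +28° = 28°
rotate link 1 by -35°: θ ← 28° -35° = -7°
crank pin P = (r cos θ, r sin θ) = (32.754023, -4.021688)
h = r sin θ − e = -4.021688 − 4 = -8.021688
x = r cos θ + √(L² − h²) = 32.754023 + 217.852364 = 250.606387

250.6064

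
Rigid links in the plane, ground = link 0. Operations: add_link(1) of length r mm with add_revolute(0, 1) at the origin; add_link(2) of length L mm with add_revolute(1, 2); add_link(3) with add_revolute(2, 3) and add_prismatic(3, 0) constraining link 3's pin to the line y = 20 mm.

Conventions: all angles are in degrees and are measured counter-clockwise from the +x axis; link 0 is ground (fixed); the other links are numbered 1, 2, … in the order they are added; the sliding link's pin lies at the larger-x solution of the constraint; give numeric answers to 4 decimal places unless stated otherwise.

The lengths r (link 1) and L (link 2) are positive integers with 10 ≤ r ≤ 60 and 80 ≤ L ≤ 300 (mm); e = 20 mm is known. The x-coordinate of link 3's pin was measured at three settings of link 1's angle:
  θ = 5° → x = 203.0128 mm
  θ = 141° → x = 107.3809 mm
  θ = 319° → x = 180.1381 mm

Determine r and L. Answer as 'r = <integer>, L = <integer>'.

constraint per measurement: (x − r cos θ)² + (r sin θ − e)² = L²
subtracting the θ₁ and θ₂ equations cancels the r² and L² terms:
r = (x₁² − x₂²) / (2[(x₁cos θ₁ + e sin θ₁) − (x₂cos θ₂ + e sin θ₂)]) = 54.0000 → r = 54
L² = (x₁ − r cos θ₁)² + (r sin θ₁ − e)² = 22499.9909 → L = 150.0000 → L = 150
check at θ₃=319°: x = 180.1381 (printed 180.1381) ✓

r = 54, L = 150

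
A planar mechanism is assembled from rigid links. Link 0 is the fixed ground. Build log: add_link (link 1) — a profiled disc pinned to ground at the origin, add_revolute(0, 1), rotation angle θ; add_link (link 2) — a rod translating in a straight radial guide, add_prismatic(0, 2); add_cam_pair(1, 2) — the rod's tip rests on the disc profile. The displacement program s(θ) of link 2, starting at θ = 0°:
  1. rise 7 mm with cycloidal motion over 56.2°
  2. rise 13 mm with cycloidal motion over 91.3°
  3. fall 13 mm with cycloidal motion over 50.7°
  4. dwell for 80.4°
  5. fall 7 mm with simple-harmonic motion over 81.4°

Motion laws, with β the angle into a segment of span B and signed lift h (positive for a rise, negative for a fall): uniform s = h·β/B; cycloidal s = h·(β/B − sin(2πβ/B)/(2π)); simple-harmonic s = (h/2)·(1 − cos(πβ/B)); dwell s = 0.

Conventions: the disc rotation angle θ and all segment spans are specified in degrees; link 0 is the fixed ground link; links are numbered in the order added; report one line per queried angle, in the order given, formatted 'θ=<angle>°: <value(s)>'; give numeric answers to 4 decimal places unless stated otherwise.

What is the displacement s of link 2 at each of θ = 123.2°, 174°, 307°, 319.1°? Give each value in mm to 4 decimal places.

seg 1 [0°–56.2°] cycloidal, h=7: full span → s += 7 → s = 7.0000
seg 2 [56.2°–147.5°] cycloidal, h=13: θ=123.2° here. β=67, B=91.3. 13·(0.7338 − sin(2π·0.7338)/(2π)) = 11.5983 → s = 18.5983
seg 2 [56.2°–147.5°] cycloidal, h=13: full span → s += 13 → s = 20.0000
seg 3 [147.5°–198.2°] cycloidal, h=-13: θ=174° here. β=26.5, B=50.7. -13·(0.5227 − sin(2π·0.5227)/(2π)) = -7.0887 → s = 12.9113
seg 3 [147.5°–198.2°] cycloidal, h=-13: full span → s += -13 → s = 7.0000
seg 4 [198.2°–278.6°] dwell: s stays 7.0000
seg 5 [278.6°–360°] simple-harmonic, h=-7: θ=307° here. β=28.4, B=81.4. -7/2·(1 − cos(π·0.3489)) = -1.9002 → s = 5.0998
seg 5 [278.6°–360°] simple-harmonic, h=-7: θ=319.1° here. β=40.5, B=81.4. -7/2·(1 − cos(π·0.4975)) = -3.4730 → s = 3.5270

θ=123.2°: 18.5983
θ=174°: 12.9113
θ=307°: 5.0998
θ=319.1°: 3.5270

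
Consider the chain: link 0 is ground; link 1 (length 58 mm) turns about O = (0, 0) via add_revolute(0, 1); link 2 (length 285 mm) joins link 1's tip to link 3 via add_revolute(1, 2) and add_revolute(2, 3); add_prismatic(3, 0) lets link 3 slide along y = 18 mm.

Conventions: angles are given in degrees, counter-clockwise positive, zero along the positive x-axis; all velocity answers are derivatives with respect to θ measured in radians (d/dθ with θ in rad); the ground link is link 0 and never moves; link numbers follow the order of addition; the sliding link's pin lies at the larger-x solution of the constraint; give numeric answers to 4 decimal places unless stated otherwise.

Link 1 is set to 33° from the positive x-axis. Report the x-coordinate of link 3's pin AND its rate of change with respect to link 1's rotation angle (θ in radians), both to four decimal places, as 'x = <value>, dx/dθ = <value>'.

geometry: r = 58 mm, L = 285 mm, e = 18 mm
crank pin P = (r cos θ, r sin θ) = (48.642893, 31.589064)
h = r sin θ − e = 31.589064 − 18 = 13.589064
x = r cos θ + √(L² − h²) = 48.642893 + 284.675846 = 333.318739
dx/dθ = −r sin θ − h·r cos θ/√(L² − h²) (θ in radians; h = 13.589064) = -33.911043

x = 333.3187, dx/dθ = -33.9110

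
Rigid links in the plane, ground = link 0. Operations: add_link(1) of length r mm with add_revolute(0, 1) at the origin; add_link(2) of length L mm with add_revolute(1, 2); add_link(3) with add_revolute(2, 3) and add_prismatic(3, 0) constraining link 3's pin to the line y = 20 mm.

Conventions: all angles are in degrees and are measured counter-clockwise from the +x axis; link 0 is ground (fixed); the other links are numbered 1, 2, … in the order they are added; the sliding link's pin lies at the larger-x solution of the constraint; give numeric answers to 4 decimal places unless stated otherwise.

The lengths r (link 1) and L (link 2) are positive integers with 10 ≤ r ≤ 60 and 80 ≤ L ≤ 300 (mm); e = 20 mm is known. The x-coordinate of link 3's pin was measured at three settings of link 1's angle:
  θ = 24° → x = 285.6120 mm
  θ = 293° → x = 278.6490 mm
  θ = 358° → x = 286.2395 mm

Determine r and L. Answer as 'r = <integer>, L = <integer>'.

constraint per measurement: (x − r cos θ)² + (r sin θ − e)² = L²
subtracting the θ₁ and θ₂ equations cancels the r² and L² terms:
r = (x₁² − x₂²) / (2[(x₁cos θ₁ + e sin θ₁) − (x₂cos θ₂ + e sin θ₂)]) = 11.0001 → r = 11
L² = (x₁ − r cos θ₁)² + (r sin θ₁ − e)² = 76176.0204 → L = 276.0000 → L = 276
check at θ₃=358°: x = 286.2395 (printed 286.2395) ✓

r = 11, L = 276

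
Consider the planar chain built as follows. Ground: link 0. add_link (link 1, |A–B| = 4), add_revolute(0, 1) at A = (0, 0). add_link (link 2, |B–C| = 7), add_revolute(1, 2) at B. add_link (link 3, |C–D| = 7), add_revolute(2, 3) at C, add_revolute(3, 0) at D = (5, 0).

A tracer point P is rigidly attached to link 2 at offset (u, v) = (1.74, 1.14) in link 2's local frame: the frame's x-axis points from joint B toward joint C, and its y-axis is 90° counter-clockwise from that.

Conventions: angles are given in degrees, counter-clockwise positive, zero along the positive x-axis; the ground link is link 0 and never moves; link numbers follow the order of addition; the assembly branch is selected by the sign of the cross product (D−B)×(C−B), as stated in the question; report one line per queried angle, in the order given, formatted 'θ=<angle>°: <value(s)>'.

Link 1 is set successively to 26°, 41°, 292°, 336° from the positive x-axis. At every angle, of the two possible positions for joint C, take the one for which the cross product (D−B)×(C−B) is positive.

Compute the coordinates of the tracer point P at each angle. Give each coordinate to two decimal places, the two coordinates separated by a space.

A=(0,0), D=(5.00,0)
θ=26°: B = A + 4.00·(cos26°, sin26°) = (3.5952, 1.7535)
θ=26°: |BD| = 2.2468
θ=26°: circle(B,7.00) ∩ circle(D,7.00): a=1.1234, h=6.9093
θ=26°:   candidates: C₊=(9.6898,5.1967) cross=15.524; C₋=(-1.0946,-3.4433) cross=-15.524
θ=26°:   branch + wants cross > 0 → take C=(9.6898,5.1967) (cross=15.524)
θ=26°: ex = (C−B)/|BC| = (0.8707,0.4919); ey = (-0.4919,0.8707)
θ=26°: P = B + 1.74·ex + 1.14·ey = (4.5494,3.6019)
θ=41°: B = A + 4.00·(cos41°, sin41°) = (3.0188, 2.6242)
θ=41°: |BD| = 3.2881
θ=41°: circle(B,7.00) ∩ circle(D,7.00): a=1.6441, h=6.8042
θ=41°:   candidates: C₊=(9.4399,5.4118) cross=22.373; C₋=(-1.4210,-2.7876) cross=-22.373
θ=41°:   branch + wants cross > 0 → take C=(9.4399,5.4118) (cross=22.373)
θ=41°: ex = (C−B)/|BC| = (0.9173,0.3982); ey = (-0.3982,0.9173)
θ=41°: P = B + 1.74·ex + 1.14·ey = (4.1609,4.3629)
θ=292°: B = A + 4.00·(cos292°, sin292°) = (1.4984, -3.7087)
θ=292°: |BD| = 5.1006
θ=292°: circle(B,7.00) ∩ circle(D,7.00): a=2.5503, h=6.5189
θ=292°:   candidates: C₊=(-1.4908,2.6209) cross=33.250; C₋=(7.9893,-6.3296) cross=-33.250
θ=292°:   branch + wants cross > 0 → take C=(-1.4908,2.6209) (cross=33.250)
θ=292°: ex = (C−B)/|BC| = (-0.4270,0.9042); ey = (-0.9042,-0.4270)
θ=292°: P = B + 1.74·ex + 1.14·ey = (-0.2754,-2.6222)
θ=336°: B = A + 4.00·(cos336°, sin336°) = (3.6542, -1.6269)
θ=336°: |BD| = 2.1114
θ=336°: circle(B,7.00) ∩ circle(D,7.00): a=1.0557, h=6.9199
θ=336°:   candidates: C₊=(-1.0050,3.5972) cross=14.611; C₋=(9.6592,-5.2242) cross=-14.611
θ=336°:   branch + wants cross > 0 → take C=(-1.0050,3.5972) (cross=14.611)
θ=336°: ex = (C−B)/|BC| = (-0.6656,0.7463); ey = (-0.7463,-0.6656)
θ=336°: P = B + 1.74·ex + 1.14·ey = (1.6452,-1.0871)

θ=26°: 4.55 3.60
θ=41°: 4.16 4.36
θ=292°: -0.28 -2.62
θ=336°: 1.65 -1.09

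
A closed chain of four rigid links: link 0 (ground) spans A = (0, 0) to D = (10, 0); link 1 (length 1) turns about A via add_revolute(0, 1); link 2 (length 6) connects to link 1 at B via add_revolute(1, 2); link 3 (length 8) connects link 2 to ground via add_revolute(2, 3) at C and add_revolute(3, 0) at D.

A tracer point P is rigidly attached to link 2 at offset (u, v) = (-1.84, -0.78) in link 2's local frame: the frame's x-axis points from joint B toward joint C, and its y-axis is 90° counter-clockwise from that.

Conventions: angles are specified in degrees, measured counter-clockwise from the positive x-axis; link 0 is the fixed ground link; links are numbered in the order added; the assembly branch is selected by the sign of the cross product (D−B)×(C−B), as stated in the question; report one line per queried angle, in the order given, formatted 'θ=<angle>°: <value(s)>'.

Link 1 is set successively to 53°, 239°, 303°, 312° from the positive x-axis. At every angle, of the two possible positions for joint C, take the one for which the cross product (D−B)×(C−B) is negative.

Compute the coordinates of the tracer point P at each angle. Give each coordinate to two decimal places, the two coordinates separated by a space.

A=(0,0), D=(10.00,0)
θ=53°: B = A + 1.00·(cos53°, sin53°) = (0.6018, 0.7986)
θ=53°: |BD| = 9.4321
θ=53°: circle(B,6.00) ∩ circle(D,8.00): a=3.2317, h=5.0553
θ=53°:   candidates: C₊=(4.2500,5.5621) cross=47.682; C₋=(3.3939,-4.5121) cross=-47.682
θ=53°:   branch - wants cross < 0 → take C=(3.3939,-4.5121) (cross=-47.682)
θ=53°: ex = (C−B)/|BC| = (0.4653,-0.8851); ey = (0.8851,0.4653)
θ=53°: P = B + -1.84·ex + -0.78·ey = (-0.9448,2.0643)
θ=239°: B = A + 1.00·(cos239°, sin239°) = (-0.5150, -0.8572)
θ=239°: |BD| = 10.5499
θ=239°: circle(B,6.00) ∩ circle(D,8.00): a=3.9479, h=4.5182
θ=239°:   candidates: C₊=(3.0527,3.9668) cross=47.666; C₋=(3.7869,-5.0396) cross=-47.666
θ=239°:   branch - wants cross < 0 → take C=(3.7869,-5.0396) (cross=-47.666)
θ=239°: ex = (C−B)/|BC| = (0.7170,-0.6971); ey = (0.6971,0.7170)
θ=239°: P = B + -1.84·ex + -0.78·ey = (-2.3780,-0.1338)
θ=303°: B = A + 1.00·(cos303°, sin303°) = (0.5446, -0.8387)
θ=303°: |BD| = 9.4925
θ=303°: circle(B,6.00) ∩ circle(D,8.00): a=3.2714, h=5.0297
θ=303°:   candidates: C₊=(3.3589,4.4604) cross=47.744; C₋=(4.2476,-5.5597) cross=-47.744
θ=303°:   branch - wants cross < 0 → take C=(4.2476,-5.5597) (cross=-47.744)
θ=303°: ex = (C−B)/|BC| = (0.6172,-0.7868); ey = (0.7868,0.6172)
θ=303°: P = B + -1.84·ex + -0.78·ey = (-1.2047,0.1277)
θ=312°: B = A + 1.00·(cos312°, sin312°) = (0.6691, -0.7431)
θ=312°: |BD| = 9.3604
θ=312°: circle(B,6.00) ∩ circle(D,8.00): a=3.1845, h=5.0851
θ=312°:   candidates: C₊=(3.4399,4.5788) cross=47.599; C₋=(4.2473,-5.5594) cross=-47.599
θ=312°:   branch - wants cross < 0 → take C=(4.2473,-5.5594) (cross=-47.599)
θ=312°: ex = (C−B)/|BC| = (0.5964,-0.8027); ey = (0.8027,0.5964)
θ=312°: P = B + -1.84·ex + -0.78·ey = (-1.0543,0.2687)

θ=53°: -0.94 2.06
θ=239°: -2.38 -0.13
θ=303°: -1.20 0.13
θ=312°: -1.05 0.27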